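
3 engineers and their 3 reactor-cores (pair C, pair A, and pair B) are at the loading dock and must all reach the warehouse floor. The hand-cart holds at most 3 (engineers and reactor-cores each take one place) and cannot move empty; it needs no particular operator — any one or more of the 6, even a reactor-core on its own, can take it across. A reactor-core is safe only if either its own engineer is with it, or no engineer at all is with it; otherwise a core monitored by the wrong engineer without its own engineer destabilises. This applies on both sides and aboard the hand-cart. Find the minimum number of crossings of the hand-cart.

Counting alone: each trip to the warehouse floor takes at most 3 across and each return brings at least 1 back, so after t trips out (and t−1 returns) at most 3t − (t−1) of the 6 are across; that first reaches 6 at t = 3, so at least 5 crossings are needed.
The plan below uses exactly 5 crossings, so it is optimal:
1. engineer C and reactor-core C cross → the warehouse floor.
2. engineer C crosses ← the loading dock.
3. engineer A, engineer B, and engineer C cross → the warehouse floor.
4. reactor-core C crosses ← the loading dock.
5. reactor-core A, reactor-core B, and reactor-core C cross → the warehouse floor.

5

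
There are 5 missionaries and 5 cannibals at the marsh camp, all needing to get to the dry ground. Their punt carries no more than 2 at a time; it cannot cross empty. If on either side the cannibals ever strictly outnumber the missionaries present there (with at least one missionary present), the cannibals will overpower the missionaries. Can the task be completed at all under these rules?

No

Following every safe sequence of crossings from the start, the most of the 10 that can be at the dry ground as the punt arrives there on crossings 1, 3, 5, 7 is 2, 3, 4, 5 respectively; the best ever achieved is 5 of 10.
From crossing 9 on, no configuration arises that was not already reachable earlier: only 13 distinct safe configurations (who is on which side, and where the punt is) can ever be reached, none of them has everyone across, and every continuation just revisits them. They are: 0 missionaries + 0 cannibals across (punt back at the start); 0 missionaries + 1 cannibal across (punt there); 0 missionaries + 1 cannibal across (punt back at the start); 0 missionaries + 2 cannibals across (punt there); 0 missionaries + 2 cannibals across (punt back at the start); 0 missionaries + 3 cannibals across (punt there); 0 missionaries + 3 cannibals across (punt back at the start); 0 missionaries + 4 cannibals across (punt there); 0 missionaries + 4 cannibals across (punt back at the start); 0 missionaries + 5 cannibals across (punt there); 1 missionary + 1 cannibal across (punt there); 1 missionary + 1 cannibal across (punt back at the start); 2 missionaries + 2 cannibals across (punt there). So no valid plan exists.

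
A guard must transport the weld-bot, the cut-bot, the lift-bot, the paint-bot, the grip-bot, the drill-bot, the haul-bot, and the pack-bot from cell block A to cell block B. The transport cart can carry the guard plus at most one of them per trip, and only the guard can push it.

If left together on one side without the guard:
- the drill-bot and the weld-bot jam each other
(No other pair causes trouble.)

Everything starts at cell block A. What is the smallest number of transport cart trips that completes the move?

Counting alone: the guard can take at most 1 across per trip to cell block B, so moving all 8 needs at least 8 loaded trips out, with a return between consecutive ones — at least 15 crossings.
The plan below uses exactly 15 crossings, so it is optimal:
1. Guard goes to cell block B with the weld-bot.  [cell block A: the cut-bot, the drill-bot, the grip-bot, the haul-bot, the lift-bot, the pack-bot, the paint-bot | cell block B: the weld-bot]
2. Guard goes back to cell block A alone.  [cell block A: the cut-bot, the drill-bot, the grip-bot, the haul-bot, the lift-bot, the pack-bot, the paint-bot | cell block B: the weld-bot]
3. Guard goes to cell block B with the cut-bot.  [cell block A: the drill-bot, the grip-bot, the haul-bot, the lift-bot, the pack-bot, the paint-bot | cell block B: the cut-bot, the weld-bot]
4. Guard goes back to cell block A alone.  [cell block A: the drill-bot, the grip-bot, the haul-bot, the lift-bot, the pack-bot, the paint-bot | cell block B: the cut-bot, the weld-bot]
5. Guard goes to cell block B with the lift-bot.  [cell block A: the drill-bot, the grip-bot, the haul-bot, the pack-bot, the paint-bot | cell block B: the cut-bot, the lift-bot, the weld-bot]
6. Guard goes back to cell block A alone.  [cell block A: the drill-bot, the grip-bot, the haul-bot, the pack-bot, the paint-bot | cell block B: the cut-bot, the lift-bot, the weld-bot]
7. Guard goes to cell block B with the paint-bot.  [cell block A: the drill-bot, the grip-bot, the haul-bot, the pack-bot | cell block B: the cut-bot, the lift-bot, the paint-bot, the weld-bot]
8. Guard goes back to cell block A alone.  [cell block A: the drill-bot, the grip-bot, the haul-bot, the pack-bot | cell block B: the cut-bot, the lift-bot, the paint-bot, the weld-bot]
9. Guard goes to cell block B with the grip-bot.  [cell block A: the drill-bot, the haul-bot, the pack-bot | cell block B: the cut-bot, the grip-bot, the lift-bot, the paint-bot, the weld-bot]
10. Guard goes back to cell block A alone.  [cell block A: the drill-bot, the haul-bot, the pack-bot | cell block B: the cut-bot, the grip-bot, the lift-bot, the paint-bot, the weld-bot]
11. Guard goes to cell block B with the haul-bot.  [cell block A: the drill-bot, the pack-bot | cell block B: the cut-bot, the grip-bot, the haul-bot, the lift-bot, the paint-bot, the weld-bot]
12. Guard goes back to cell block A alone.  [cell block A: the drill-bot, the pack-bot | cell block B: the cut-bot, the grip-bot, the haul-bot, the lift-bot, the paint-bot, the weld-bot]
13. Guard goes to cell block B with the pack-bot.  [cell block A: the drill-bot | cell block B: the cut-bot, the grip-bot, the haul-bot, the lift-bot, the pack-bot, the paint-bot, the weld-bot]
14. Guard goes back to cell block A alone.  [cell block A: the drill-bot | cell block B: the cut-bot, the grip-bot, the haul-bot, the lift-bot, the pack-bot, the paint-bot, the weld-bot]
15. Guard goes to cell block B with the drill-bot.  [cell block A: — | cell block B: the cut-bot, the drill-bot, the grip-bot, the haul-bot, the lift-bot, the pack-bot, the paint-bot, the weld-bot]

15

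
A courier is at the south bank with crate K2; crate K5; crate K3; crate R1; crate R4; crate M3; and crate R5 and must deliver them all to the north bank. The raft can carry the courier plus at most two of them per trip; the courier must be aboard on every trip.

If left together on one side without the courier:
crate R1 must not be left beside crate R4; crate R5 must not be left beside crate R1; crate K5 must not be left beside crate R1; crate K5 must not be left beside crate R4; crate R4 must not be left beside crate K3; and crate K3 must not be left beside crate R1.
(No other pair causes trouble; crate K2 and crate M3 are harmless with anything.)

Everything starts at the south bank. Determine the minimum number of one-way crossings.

Counting alone: the courier can take at most 2 across per trip to the north bank, so moving all 7 needs at least 4 loaded trips out, with a return between consecutive ones — at least 7 crossings.
The safety rule pushes this higher. Following every safe sequence of crossings, the most of the 7 that can be at the north bank as the raft arrives there on crossings 7, 9 is 5, 6 respectively — never all 7.
So no plan with fewer than 11 crossings exists, and this one achieves 11:
1. Courier goes to the north bank with crate R1 and crate R4.  [the south bank: crate K2, crate K3, crate K5, crate M3, crate R5 | the north bank: crate R1, crate R4]
2. Courier goes back to the south bank with crate R1.  [the south bank: crate K2, crate K3, crate K5, crate M3, crate R1, crate R5 | the north bank: crate R4]
3. Courier goes to the north bank with crate K2 and crate R1.  [the south bank: crate K3, crate K5, crate M3, crate R5 | the north bank: crate K2, crate R1, crate R4]
4. Courier goes back to the south bank with crate R1.  [the south bank: crate K3, crate K5, crate M3, crate R1, crate R5 | the north bank: crate K2, crate R4]
5. Courier goes to the north bank with crate M3 and crate R1.  [the south bank: crate K3, crate K5, crate R5 | the north bank: crate K2, crate M3, crate R1, crate R4]
6. Courier goes back to the south bank with crate R1.  [the south bank: crate K3, crate K5, crate R1, crate R5 | the north bank: crate K2, crate M3, crate R4]
7. Courier goes to the north bank with crate R1 and crate R5.  [the south bank: crate K3, crate K5 | the north bank: crate K2, crate M3, crate R1, crate R4, crate R5]
8. Courier goes back to the south bank with crate R1.  [the south bank: crate K3, crate K5, crate R1 | the north bank: crate K2, crate M3, crate R4, crate R5]
9. Courier goes to the north bank with crate K3 and crate K5.  [the south bank: crate R1 | the north bank: crate K2, crate K3, crate K5, crate M3, crate R4, crate R5]
10. Courier goes back to the south bank with crate R4.  [the south bank: crate R1, crate R4 | the north bank: crate K2, crate K3, crate K5, crate M3, crate R5]
11. Courier goes to the north bank with crate R1 and crate R4.  [the south bank: — | the north bank: crate K2, crate K3, crate K5, crate M3, crate R1, crate R4, crate R5]

11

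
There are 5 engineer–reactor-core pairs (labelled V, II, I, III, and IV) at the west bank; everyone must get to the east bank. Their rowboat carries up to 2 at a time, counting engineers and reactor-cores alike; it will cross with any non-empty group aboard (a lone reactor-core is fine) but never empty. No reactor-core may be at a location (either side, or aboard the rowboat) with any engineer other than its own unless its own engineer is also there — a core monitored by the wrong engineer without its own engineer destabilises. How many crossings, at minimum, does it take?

impossible

Following every safe sequence of crossings from the start, the most of the 10 that can be at the east bank as the rowboat arrives there on crossings 1, 3, 5, 7 is 2, 3, 4, 5 respectively; the best ever achieved is 5 of 10.
From crossing 9 on, no configuration arises that was not already reachable earlier: only 82 distinct safe configurations (who is on which side, and where the rowboat is) can ever be reached, none of them has everyone across, and every continuation just revisits them. So no valid plan exists.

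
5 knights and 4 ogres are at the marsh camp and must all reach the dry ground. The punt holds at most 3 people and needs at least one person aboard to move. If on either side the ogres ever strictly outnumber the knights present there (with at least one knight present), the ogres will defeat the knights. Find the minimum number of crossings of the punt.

Counting alone: each trip to the dry ground takes at most 3 across and each return brings at least 1 back, so after t trips out (and t−1 returns) at most 3t − (t−1) of the 9 are across; that first reaches 9 at t = 4, so at least 7 crossings are needed.
The plan below uses exactly 7 crossings, so it is optimal:
1. 3 ogres → the dry ground.  (the marsh camp: 5K 1O; the dry ground: 0K 3O)
2. 1 ogre ← the marsh camp.  (the marsh camp: 5K 2O; the dry ground: 0K 2O)
3. 3 knights → the dry ground.  (the marsh camp: 2K 2O; the dry ground: 3K 2O)
4. 1 knight ← the marsh camp.  (the marsh camp: 3K 2O; the dry ground: 2K 2O)
5. 2 knights and 1 ogre → the dry ground.  (the marsh camp: 1K 1O; the dry ground: 4K 3O)
6. 1 knight ← the marsh camp.  (the marsh camp: 2K 1O; the dry ground: 3K 3O)
7. 2 knights and 1 ogre → the dry ground.  (the marsh camp: 0K 0O; the dry ground: 5K 4O)

7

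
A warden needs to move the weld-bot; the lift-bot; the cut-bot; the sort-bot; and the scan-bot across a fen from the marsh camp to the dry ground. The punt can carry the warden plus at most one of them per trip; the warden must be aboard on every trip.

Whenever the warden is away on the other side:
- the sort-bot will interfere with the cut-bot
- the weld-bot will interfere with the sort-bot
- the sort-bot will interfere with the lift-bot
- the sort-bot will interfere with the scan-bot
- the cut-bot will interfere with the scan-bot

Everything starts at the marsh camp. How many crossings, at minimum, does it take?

impossible

Whatever the first load, the items left behind include a forbidden pair without the warden. No opening move is safe, so no plan exists.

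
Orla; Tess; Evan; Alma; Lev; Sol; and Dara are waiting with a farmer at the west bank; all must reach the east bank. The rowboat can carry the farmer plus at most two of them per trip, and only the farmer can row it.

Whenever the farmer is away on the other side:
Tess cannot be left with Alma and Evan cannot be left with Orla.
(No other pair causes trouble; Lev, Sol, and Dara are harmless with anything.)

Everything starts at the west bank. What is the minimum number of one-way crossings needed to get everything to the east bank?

Counting alone: the farmer can take at most 2 across per trip to the east bank, so moving all 7 needs at least 4 loaded trips out, with a return between consecutive ones — at least 7 crossings.
The plan below uses exactly 7 crossings, so it is optimal:
1. Farmer goes to the east bank with Orla and Tess.  [the west bank: Alma, Dara, Evan, Lev, Sol | the east bank: Orla, Tess]
2. Farmer goes back to the west bank alone.  [the west bank: Alma, Dara, Evan, Lev, Sol | the east bank: Orla, Tess]
3. Farmer goes to the east bank with Lev.  [the west bank: Alma, Dara, Evan, Sol | the east bank: Lev, Orla, Tess]
4. Farmer goes back to the west bank alone.  [the west bank: Alma, Dara, Evan, Sol | the east bank: Lev, Orla, Tess]
5. Farmer goes to the east bank with Dara and Sol.  [the west bank: Alma, Evan | the east bank: Dara, Lev, Orla, Sol, Tess]
6. Farmer goes back to the west bank alone.  [the west bank: Alma, Evan | the east bank: Dara, Lev, Orla, Sol, Tess]
7. Farmer goes to the east bank with Alma and Evan.  [the west bank: — | the east bank: Alma, Dara, Evan, Lev, Orla, Sol, Tess]

7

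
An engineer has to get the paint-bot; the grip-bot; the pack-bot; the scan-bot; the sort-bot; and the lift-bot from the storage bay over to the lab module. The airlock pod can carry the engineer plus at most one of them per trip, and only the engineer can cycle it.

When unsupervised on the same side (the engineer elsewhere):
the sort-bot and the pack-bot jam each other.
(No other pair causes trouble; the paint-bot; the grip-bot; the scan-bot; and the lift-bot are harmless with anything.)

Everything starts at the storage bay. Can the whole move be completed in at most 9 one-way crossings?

Counting alone: the engineer can take at most 1 across per trip to the lab module, so moving all 6 needs at least 6 loaded trips out, with a return between consecutive ones — at least 11 crossings.
Since 9 < 11, 9 crossings cannot be enough. (The shortest complete plan in fact takes 11:)
1. Engineer goes to the lab module with the pack-bot.
2. Engineer goes back to the storage bay alone.
3. Engineer goes to the lab module with the paint-bot.
4. Engineer goes back to the storage bay alone.
5. Engineer goes to the lab module with the grip-bot.
6. Engineer goes back to the storage bay alone.
7. Engineer goes to the lab module with the scan-bot.
8. Engineer goes back to the storage bay alone.
9. Engineer goes to the lab module with the lift-bot.
10. Engineer goes back to the storage bay alone.
11. Engineer goes to the lab module with the sort-bot.

No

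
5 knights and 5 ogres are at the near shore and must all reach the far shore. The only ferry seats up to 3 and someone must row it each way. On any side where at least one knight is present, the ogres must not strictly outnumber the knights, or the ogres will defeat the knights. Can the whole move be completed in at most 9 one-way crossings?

No

Counting alone: each trip to the far shore takes at most 3 across and each return brings at least 1 back, so after t trips out (and t−1 returns) at most 3t − (t−1) of the 10 are across; that first reaches 10 at t = 5, so at least 9 crossings are needed.
The safety rule pushes this higher. Following every safe sequence of crossings, the most of the 10 that can be at the far shore as the ferry arrives there on crossing 9 is 9 — never all 10.
So the move cannot be finished within 9 crossings. (The shortest complete plan takes 11:)
1. 2 ogres → the far shore.  (the near shore: 5K 3O; the far shore: 0K 2O)
2. 1 ogre ← the near shore.  (the near shore: 5K 4O; the far shore: 0K 1O)
3. 3 ogres → the far shore.  (the near shore: 5K 1O; the far shore: 0K 4O)
4. 1 ogre ← the near shore.  (the near shore: 5K 2O; the far shore: 0K 3O)
5. 3 knights → the far shore.  (the near shore: 2K 2O; the far shore: 3K 3O)
6. 1 knight and 1 ogre ← the near shore.  (the near shore: 3K 3O; the far shore: 2K 2O)
7. 3 knights → the far shore.  (the near shore: 0K 3O; the far shore: 5K 2O)
8. 1 ogre ← the near shore.  (the near shore: 0K 4O; the far shore: 5K 1O)
9. 2 ogres → the far shore.  (the near shore: 0K 2O; the far shore: 5K 3O)
10. 1 ogre ← the near shore.  (the near shore: 0K 3O; the far shore: 5K 2O)
11. 3 ogres → the far shore.  (the near shore: 0K 0O; the far shore: 5K 5O)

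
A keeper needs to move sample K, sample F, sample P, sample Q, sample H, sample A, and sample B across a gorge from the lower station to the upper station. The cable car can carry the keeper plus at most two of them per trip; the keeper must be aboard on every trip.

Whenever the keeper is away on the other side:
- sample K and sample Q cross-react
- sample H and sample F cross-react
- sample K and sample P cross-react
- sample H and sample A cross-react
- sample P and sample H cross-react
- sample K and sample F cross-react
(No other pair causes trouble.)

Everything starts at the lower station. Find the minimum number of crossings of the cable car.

Counting alone: the keeper can take at most 2 across per trip to the upper station, so moving all 7 needs at least 4 loaded trips out, with a return between consecutive ones — at least 7 crossings.
The safety rule pushes this higher. Following every safe sequence of crossings, the most of the 7 that can be at the upper station as the cable car arrives there on crossing 7 is 6 — never all 7.
So no plan with fewer than 9 crossings exists, and this one achieves 9:
1. Keeper goes to the upper station with sample H and sample K.  [the lower station: sample A, sample B, sample F, sample P, sample Q | the upper station: sample H, sample K]
2. Keeper goes back to the lower station alone.  [the lower station: sample A, sample B, sample F, sample P, sample Q | the upper station: sample H, sample K]
3. Keeper goes to the upper station with sample Q.  [the lower station: sample A, sample B, sample F, sample P | the upper station: sample H, sample K, sample Q]
4. Keeper goes back to the lower station with sample K.  [the lower station: sample A, sample B, sample F, sample K, sample P | the upper station: sample H, sample Q]
5. Keeper goes to the upper station with sample F and sample P.  [the lower station: sample A, sample B, sample K | the upper station: sample F, sample H, sample P, sample Q]
6. Keeper goes back to the lower station with sample H.  [the lower station: sample A, sample B, sample H, sample K | the upper station: sample F, sample P, sample Q]
7. Keeper goes to the upper station with sample A and sample B.  [the lower station: sample H, sample K | the upper station: sample A, sample B, sample F, sample P, sample Q]
8. Keeper goes back to the lower station alone.  [the lower station: sample H, sample K | the upper station: sample A, sample B, sample F, sample P, sample Q]
9. Keeper goes to the upper station with sample H and sample K.  [the lower station: — | the upper station: sample A, sample B, sample F, sample H, sample K, sample P, sample Q]

9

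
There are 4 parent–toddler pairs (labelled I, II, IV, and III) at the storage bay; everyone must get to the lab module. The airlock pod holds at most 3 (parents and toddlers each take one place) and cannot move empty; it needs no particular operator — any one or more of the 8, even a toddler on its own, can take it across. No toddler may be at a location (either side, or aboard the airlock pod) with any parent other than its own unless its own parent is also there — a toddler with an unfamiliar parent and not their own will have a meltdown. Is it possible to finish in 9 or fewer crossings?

Yes — this plan uses 9 crossings (≤ 9):
1. parent I and toddler I cross → the lab module.
2. parent I crosses ← the storage bay.
3. parent I, parent II, and toddler II cross → the lab module.
4. parent I and toddler I cross ← the storage bay.
5. parent I, parent III, and parent IV cross → the lab module.
6. toddler II crosses ← the storage bay.
7. toddler I and toddler II cross → the lab module.
8. toddler I crosses ← the storage bay.
9. toddler I, toddler III, and toddler IV cross → the lab module.

Yes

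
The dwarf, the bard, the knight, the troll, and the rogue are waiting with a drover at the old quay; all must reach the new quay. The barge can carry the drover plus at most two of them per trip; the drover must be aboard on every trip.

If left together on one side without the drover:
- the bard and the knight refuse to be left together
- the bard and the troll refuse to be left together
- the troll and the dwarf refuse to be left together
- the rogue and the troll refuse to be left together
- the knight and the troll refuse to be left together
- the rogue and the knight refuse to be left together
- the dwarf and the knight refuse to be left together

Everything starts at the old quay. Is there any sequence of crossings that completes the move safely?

Following every safe sequence of crossings from the start, the most of the 5 that can be at the new quay as the barge arrives there on crossings 1, 3 is 2, 3 respectively; the best ever achieved is 3 of 5.
From crossing 5 on, no configuration arises that was not already reachable earlier: only 10 distinct safe configurations (who is on which side, and where the barge is) can ever be reached, none of them has everyone across, and every continuation just revisits them. So no valid plan exists.

No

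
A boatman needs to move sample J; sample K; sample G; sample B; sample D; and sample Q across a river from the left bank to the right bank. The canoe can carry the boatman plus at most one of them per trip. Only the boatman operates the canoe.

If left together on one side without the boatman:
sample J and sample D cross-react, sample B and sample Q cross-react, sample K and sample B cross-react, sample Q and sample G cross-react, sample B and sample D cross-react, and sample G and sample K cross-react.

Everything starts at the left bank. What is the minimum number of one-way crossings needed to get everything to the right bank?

impossible

Whatever the first load, the items left behind include a forbidden pair without the boatman. No opening move is safe, so no plan exists.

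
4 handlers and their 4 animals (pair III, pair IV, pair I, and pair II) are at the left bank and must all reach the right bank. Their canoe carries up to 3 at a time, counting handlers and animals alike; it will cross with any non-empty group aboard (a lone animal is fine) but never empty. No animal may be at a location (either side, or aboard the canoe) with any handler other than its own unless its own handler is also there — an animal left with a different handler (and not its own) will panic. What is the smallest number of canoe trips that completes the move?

9

Counting alone: each trip to the right bank takes at most 3 across and each return brings at least 1 back, so after t trips out (and t−1 returns) at most 3t − (t−1) of the 8 are across; that first reaches 8 at t = 4, so at least 7 crossings are needed.
The safety rule pushes this higher. Following every safe sequence of crossings, the most of the 8 that can be at the right bank as the canoe arrives there on crossing 7 is 7 — never all 8.
So no plan with fewer than 9 crossings exists, and this one achieves 9:
1. animal III and handler III cross → the right bank.
2. handler III crosses ← the left bank.
3. animal IV, handler III, and handler IV cross → the right bank.
4. animal III and handler III cross ← the left bank.
5. handler I, handler II, and handler III cross → the right bank.
6. animal IV crosses ← the left bank.
7. animal III and animal IV cross → the right bank.
8. animal III crosses ← the left bank.
9. animal I, animal II, and animal III cross → the right bank.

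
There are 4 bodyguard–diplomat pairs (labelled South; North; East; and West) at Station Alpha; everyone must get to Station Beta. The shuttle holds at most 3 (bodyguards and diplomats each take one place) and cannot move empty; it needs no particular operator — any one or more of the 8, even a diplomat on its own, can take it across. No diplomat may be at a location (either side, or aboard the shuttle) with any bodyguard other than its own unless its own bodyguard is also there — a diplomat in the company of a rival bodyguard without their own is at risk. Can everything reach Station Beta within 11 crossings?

Yes

Yes — this plan uses 9 crossings (≤ 11):
1. bodyguard South and diplomat South cross → Station Beta.
2. bodyguard South crosses ← Station Alpha.
3. bodyguard North, bodyguard South, and diplomat North cross → Station Beta.
4. bodyguard South and diplomat South cross ← Station Alpha.
5. bodyguard East, bodyguard South, and bodyguard West cross → Station Beta.
6. diplomat North crosses ← Station Alpha.
7. diplomat North and diplomat South cross → Station Beta.
8. diplomat South crosses ← Station Alpha.
9. diplomat East, diplomat South, and diplomat West cross → Station Beta.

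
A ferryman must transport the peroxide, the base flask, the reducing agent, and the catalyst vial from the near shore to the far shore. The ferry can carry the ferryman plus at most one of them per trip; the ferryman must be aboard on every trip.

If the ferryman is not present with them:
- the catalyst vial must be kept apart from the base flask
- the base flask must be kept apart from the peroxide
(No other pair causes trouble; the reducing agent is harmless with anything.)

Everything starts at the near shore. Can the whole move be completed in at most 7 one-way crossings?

No

Counting alone: the ferryman can take at most 1 across per trip to the far shore, so moving all 4 needs at least 4 loaded trips out, with a return between consecutive ones — at least 7 crossings.
The safety rule pushes this higher. Following every safe sequence of crossings, the most of the 4 that can be at the far shore as the ferry arrives there on crossing 7 is 3 — never all 4.
So the move cannot be finished within 7 crossings. (The shortest complete plan takes 9:)
1. Ferryman goes to the far shore with the base flask.  [the near shore: the catalyst vial, the peroxide, the reducing agent | the far shore: the base flask]
2. Ferryman goes back to the near shore alone.  [the near shore: the catalyst vial, the peroxide, the reducing agent | the far shore: the base flask]
3. Ferryman goes to the far shore with the peroxide.  [the near shore: the catalyst vial, the reducing agent | the far shore: the base flask, the peroxide]
4. Ferryman goes back to the near shore with the base flask.  [the near shore: the base flask, the catalyst vial, the reducing agent | the far shore: the peroxide]
5. Ferryman goes to the far shore with the catalyst vial.  [the near shore: the base flask, the reducing agent | the far shore: the catalyst vial, the peroxide]
6. Ferryman goes back to the near shore alone.  [the near shore: the base flask, the reducing agent | the far shore: the catalyst vial, the peroxide]
7. Ferryman goes to the far shore with the reducing agent.  [the near shore: the base flask | the far shore: the catalyst vial, the peroxide, the reducing agent]
8. Ferryman goes back to the near shore alone.  [the near shore: the base flask | the far shore: the catalyst vial, the peroxide, the reducing agent]
9. Ferryman goes to the far shore with the base flask.  [the near shore: — | the far shore: the base flask, the catalyst vial, the peroxide, the reducing agent]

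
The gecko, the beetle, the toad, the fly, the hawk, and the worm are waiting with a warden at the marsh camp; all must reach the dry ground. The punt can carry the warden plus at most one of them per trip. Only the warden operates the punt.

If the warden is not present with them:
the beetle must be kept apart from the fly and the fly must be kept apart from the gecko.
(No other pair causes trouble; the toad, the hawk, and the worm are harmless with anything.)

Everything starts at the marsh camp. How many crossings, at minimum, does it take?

13

Counting alone: the warden can take at most 1 across per trip to the dry ground, so moving all 6 needs at least 6 loaded trips out, with a return between consecutive ones — at least 11 crossings.
The safety rule pushes this higher. Following every safe sequence of crossings, the most of the 6 that can be at the dry ground as the punt arrives there on crossing 11 is 5 — never all 6.
So no plan with fewer than 13 crossings exists, and this one achieves 13:
1. Warden goes to the dry ground with the fly.  [the marsh camp: the beetle, the gecko, the hawk, the toad, the worm | the dry ground: the fly]
2. Warden goes back to the marsh camp alone.  [the marsh camp: the beetle, the gecko, the hawk, the toad, the worm | the dry ground: the fly]
3. Warden goes to the dry ground with the gecko.  [the marsh camp: the beetle, the hawk, the toad, the worm | the dry ground: the fly, the gecko]
4. Warden goes back to the marsh camp with the fly.  [the marsh camp: the beetle, the fly, the hawk, the toad, the worm | the dry ground: the gecko]
5. Warden goes to the dry ground with the beetle.  [the marsh camp: the fly, the hawk, the toad, the worm | the dry ground: the beetle, the gecko]
6. Warden goes back to the marsh camp alone.  [the marsh camp: the fly, the hawk, the toad, the worm | the dry ground: the beetle, the gecko]
7. Warden goes to the dry ground with the toad.  [the marsh camp: the fly, the hawk, the worm | the dry ground: the beetle, the gecko, the toad]
8. Warden goes back to the marsh camp alone.  [the marsh camp: the fly, the hawk, the worm | the dry ground: the beetle, the gecko, the toad]
9. Warden goes to the dry ground with the hawk.  [the marsh camp: the fly, the worm | the dry ground: the beetle, the gecko, the hawk, the toad]
10. Warden goes back to the marsh camp alone.  [the marsh camp: the fly, the worm | the dry ground: the beetle, the gecko, the hawk, the toad]
11. Warden goes to the dry ground with the worm.  [the marsh camp: the fly | the dry ground: the beetle, the gecko, the hawk, the toad, the worm]
12. Warden goes back to the marsh camp alone.  [the marsh camp: the fly | the dry ground: the beetle, the gecko, the hawk, the toad, the worm]
13. Warden goes to the dry ground with the fly.  [the marsh camp: — | the dry ground: the beetle, the fly, the gecko, the hawk, the toad, the worm]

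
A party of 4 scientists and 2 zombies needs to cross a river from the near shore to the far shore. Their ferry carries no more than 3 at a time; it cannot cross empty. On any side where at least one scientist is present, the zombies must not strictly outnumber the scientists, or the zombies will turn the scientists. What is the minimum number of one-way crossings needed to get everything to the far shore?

5

Counting alone: each trip to the far shore takes at most 3 across and each return brings at least 1 back, so after t trips out (and t−1 returns) at most 3t − (t−1) of the 6 are across; that first reaches 6 at t = 3, so at least 5 crossings are needed.
The plan below uses exactly 5 crossings, so it is optimal:
1. 2 zombies → the far shore.  (the near shore: 4S 0Z; the far shore: 0S 2Z)
2. 1 zombie ← the near shore.  (the near shore: 4S 1Z; the far shore: 0S 1Z)
3. 2 scientists and 1 zombie → the far shore.  (the near shore: 2S 0Z; the far shore: 2S 2Z)
4. 1 zombie ← the near shore.  (the near shore: 2S 1Z; the far shore: 2S 1Z)
5. 2 scientists and 1 zombie → the far shore.  (the near shore: 0S 0Z; the far shore: 4S 2Z)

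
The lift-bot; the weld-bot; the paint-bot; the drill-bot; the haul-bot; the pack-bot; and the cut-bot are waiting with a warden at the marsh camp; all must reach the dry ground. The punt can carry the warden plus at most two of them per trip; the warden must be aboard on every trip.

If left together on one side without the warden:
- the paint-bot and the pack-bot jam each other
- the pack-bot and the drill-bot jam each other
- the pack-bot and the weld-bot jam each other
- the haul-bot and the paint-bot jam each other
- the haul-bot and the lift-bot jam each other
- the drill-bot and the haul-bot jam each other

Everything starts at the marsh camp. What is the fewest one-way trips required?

9

Counting alone: the warden can take at most 2 across per trip to the dry ground, so moving all 7 needs at least 4 loaded trips out, with a return between consecutive ones — at least 7 crossings.
The safety rule pushes this higher. Following every safe sequence of crossings, the most of the 7 that can be at the dry ground as the punt arrives there on crossing 7 is 6 — never all 7.
So no plan with fewer than 9 crossings exists, and this one achieves 9:
1. Warden goes to the dry ground with the haul-bot and the pack-bot.
2. Warden goes back to the marsh camp alone.
3. Warden goes to the dry ground with the lift-bot.
4. Warden goes back to the marsh camp with the haul-bot.
5. Warden goes to the dry ground with the drill-bot and the paint-bot.
6. Warden goes back to the marsh camp with the pack-bot.
7. Warden goes to the dry ground with the cut-bot and the weld-bot.
8. Warden goes back to the marsh camp alone.
9. Warden goes to the dry ground with the haul-bot and the pack-bot.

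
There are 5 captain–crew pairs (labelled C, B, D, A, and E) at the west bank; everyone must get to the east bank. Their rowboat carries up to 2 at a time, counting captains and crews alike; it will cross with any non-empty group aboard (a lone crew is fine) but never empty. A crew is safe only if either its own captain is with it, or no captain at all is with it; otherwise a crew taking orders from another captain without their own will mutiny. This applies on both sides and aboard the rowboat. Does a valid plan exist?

Following every safe sequence of crossings from the start, the most of the 10 that can be at the east bank as the rowboat arrives there on crossings 1, 3, 5, 7 is 2, 3, 4, 5 respectively; the best ever achieved is 5 of 10.
From crossing 9 on, no configuration arises that was not already reachable earlier: only 82 distinct safe configurations (who is on which side, and where the rowboat is) can ever be reached, none of them has everyone across, and every continuation just revisits them. So no valid plan exists.

No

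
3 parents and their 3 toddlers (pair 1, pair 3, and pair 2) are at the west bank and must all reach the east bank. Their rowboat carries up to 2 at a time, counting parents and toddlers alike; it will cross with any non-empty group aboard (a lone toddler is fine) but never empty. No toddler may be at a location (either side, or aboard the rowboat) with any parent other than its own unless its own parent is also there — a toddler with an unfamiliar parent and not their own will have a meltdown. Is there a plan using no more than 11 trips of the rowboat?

Yes — this plan uses 11 crossings (≤ 11):
1. parent 1 and toddler 1 cross → the east bank.
2. parent 1 crosses ← the west bank.
3. toddler 2 and toddler 3 cross → the east bank.
4. toddler 1 crosses ← the west bank.
5. parent 2 and parent 3 cross → the east bank.
6. parent 3 and toddler 3 cross ← the west bank.
7. parent 1 and parent 3 cross → the east bank.
8. toddler 2 crosses ← the west bank.
9. toddler 1 and toddler 3 cross → the east bank.
10. parent 2 crosses ← the west bank.
11. parent 2 and toddler 2 cross → the east bank.

Yes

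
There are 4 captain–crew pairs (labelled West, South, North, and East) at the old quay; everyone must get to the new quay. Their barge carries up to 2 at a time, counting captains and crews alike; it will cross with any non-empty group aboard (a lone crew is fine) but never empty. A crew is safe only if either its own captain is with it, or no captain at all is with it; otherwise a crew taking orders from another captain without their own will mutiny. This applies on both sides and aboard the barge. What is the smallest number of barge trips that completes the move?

impossible

Following every safe sequence of crossings from the start, the most of the 8 that can be at the new quay as the barge arrives there on crossings 1, 3, 5 is 2, 3, 4 respectively; the best ever achieved is 4 of 8.
From crossing 7 on, no configuration arises that was not already reachable earlier: only 44 distinct safe configurations (who is on which side, and where the barge is) can ever be reached, none of them has everyone across, and every continuation just revisits them. So no valid plan exists.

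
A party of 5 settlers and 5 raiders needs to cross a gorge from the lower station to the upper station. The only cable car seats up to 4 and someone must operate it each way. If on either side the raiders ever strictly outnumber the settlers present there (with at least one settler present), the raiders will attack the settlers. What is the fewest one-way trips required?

7

Counting alone: each trip to the upper station takes at most 4 across and each return brings at least 1 back, so after t trips out (and t−1 returns) at most 4t − (t−1) of the 10 are across; that first reaches 10 at t = 3, so at least 5 crossings are needed.
The safety rule pushes this higher. Following every safe sequence of crossings, the most of the 10 that can be at the upper station as the cable car arrives there on crossing 5 is 9 — never all 10.
So no plan with fewer than 7 crossings exists, and this one achieves 7:
1. 2 raiders → the upper station.  (the lower station: 5S 3R; the upper station: 0S 2R)
2. 1 raider ← the lower station.  (the lower station: 5S 4R; the upper station: 0S 1R)
3. 4 raiders → the upper station.  (the lower station: 5S 0R; the upper station: 0S 5R)
4. 1 raider ← the lower station.  (the lower station: 5S 1R; the upper station: 0S 4R)
5. 4 settlers → the upper station.  (the lower station: 1S 1R; the upper station: 4S 4R)
6. 1 settler and 1 raider ← the lower station.  (the lower station: 2S 2R; the upper station: 3S 3R)
7. 2 settlers and 2 raiders → the upper station.  (the lower station: 0S 0R; the upper station: 5S 5R)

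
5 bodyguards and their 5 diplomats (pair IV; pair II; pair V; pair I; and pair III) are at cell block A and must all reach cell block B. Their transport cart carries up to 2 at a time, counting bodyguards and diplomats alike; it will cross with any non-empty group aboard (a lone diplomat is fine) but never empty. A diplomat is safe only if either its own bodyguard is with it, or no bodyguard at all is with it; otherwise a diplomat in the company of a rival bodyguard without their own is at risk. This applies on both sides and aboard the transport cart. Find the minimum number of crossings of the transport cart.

Following every safe sequence of crossings from the start, the most of the 10 that can be at cell block B as the transport cart arrives there on crossings 1, 3, 5, 7 is 2, 3, 4, 5 respectively; the best ever achieved is 5 of 10.
From crossing 9 on, no configuration arises that was not already reachable earlier: only 82 distinct safe configurations (who is on which side, and where the transport cart is) can ever be reached, none of them has everyone across, and every continuation just revisits them. So no valid plan exists.

impossible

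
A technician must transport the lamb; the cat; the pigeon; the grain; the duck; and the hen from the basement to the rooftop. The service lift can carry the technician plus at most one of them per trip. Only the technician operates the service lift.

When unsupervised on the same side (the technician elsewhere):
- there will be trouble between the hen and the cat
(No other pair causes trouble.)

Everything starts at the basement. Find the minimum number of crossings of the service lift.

11

Counting alone: the technician can take at most 1 across per trip to the rooftop, so moving all 6 needs at least 6 loaded trips out, with a return between consecutive ones — at least 11 crossings.
The plan below uses exactly 11 crossings, so it is optimal:
1. Technician goes to the rooftop with the cat.
2. Technician goes back to the basement alone.
3. Technician goes to the rooftop with the lamb.
4. Technician goes back to the basement alone.
5. Technician goes to the rooftop with the pigeon.
6. Technician goes back to the basement alone.
7. Technician goes to the rooftop with the grain.
8. Technician goes back to the basement alone.
9. Technician goes to the rooftop with the duck.
10. Technician goes back to the basement alone.
11. Technician goes to the rooftop with the hen.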